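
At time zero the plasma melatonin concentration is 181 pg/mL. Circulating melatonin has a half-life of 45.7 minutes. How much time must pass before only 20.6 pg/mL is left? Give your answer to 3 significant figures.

143 minutes

Fraction remaining = 20.6/181 ≈ 0.11381.
n = log₂(181/20.6) = ln(8.7864)/ln 2 ≈ 3.1353 half-lives.
t = n × t½ = 3.1353 × 45.7 ≈ 143.28 minutes.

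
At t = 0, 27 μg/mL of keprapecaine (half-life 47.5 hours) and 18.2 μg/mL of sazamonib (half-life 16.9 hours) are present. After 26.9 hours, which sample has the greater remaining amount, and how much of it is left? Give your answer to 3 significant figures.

keprapecaine, 18.2 μg/mL

keprapecaine: 27 × (1/2)^0.56632 ≈ 18.234 μg/mL.
sazamonib: 18.2 × (1/2)^1.5917 ≈ 6.0383 μg/mL.
Keprapecaine has more remaining, at ≈ 18.234 μg/mL.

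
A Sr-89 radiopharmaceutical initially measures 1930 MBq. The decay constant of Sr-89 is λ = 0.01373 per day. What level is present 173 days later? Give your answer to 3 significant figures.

t½ = ln 2 / λ = 0.69315 / 0.01373 ≈ 50.484 days.
Number of half-lives: n = 173/50.484 ≈ 3.4268.
Remaining = 1930 × (1/2)^3.4268 = 1930 × 0.092988 ≈ 179.47 MBq.

179 MBq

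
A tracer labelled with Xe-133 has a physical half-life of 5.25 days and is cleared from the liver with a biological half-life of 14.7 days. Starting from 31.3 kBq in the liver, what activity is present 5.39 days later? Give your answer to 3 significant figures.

1/t_eff = 1/t_phys + 1/t_biol = 1/5.25 + 1/14.7 = 0.2585 per day.
t_eff = 5.25 × 14.7 / (5.25 + 14.7) ≈ 3.8684 days.
Remaining = 31.3 × (1/2)^(5.39/3.8684) = 31.3 × (1/2)^1.3933 ≈ 11.915 kBq.

11.9 kBq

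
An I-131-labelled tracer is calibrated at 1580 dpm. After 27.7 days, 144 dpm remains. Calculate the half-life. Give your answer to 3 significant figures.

8.02 days

A/A₀ = 144/1580 ≈ 0.091139.
n = log₂(10.972) ≈ 3.4558 half-lives elapsed in 27.7 days.
t½ = 27.7/3.4558 ≈ 8.0155 days.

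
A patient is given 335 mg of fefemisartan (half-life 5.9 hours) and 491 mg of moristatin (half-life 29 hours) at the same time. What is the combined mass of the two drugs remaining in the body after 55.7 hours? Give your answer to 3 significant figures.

130 mg

fefemisartan: 335 × (1/2)^(55.7/5.9) = 335 × (1/2)^9.4407 ≈ 0.48208 mg.
moristatin: 491 × (1/2)^(55.7/29) = 491 × (1/2)^1.9207 ≈ 129.69 mg.
Total = 0.48208 + 129.69 ≈ 130.17 mg.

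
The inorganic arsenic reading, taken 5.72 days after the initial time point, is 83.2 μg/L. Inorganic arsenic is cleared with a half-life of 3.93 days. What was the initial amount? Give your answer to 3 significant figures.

228 μg/L

Number of half-lives elapsed: n = 5.72/3.93 ≈ 1.4555.
A₀ = A × 2^n = 83.2 × 2^1.4555 = 83.2 × 2.7425 ≈ 228.17 μg/L.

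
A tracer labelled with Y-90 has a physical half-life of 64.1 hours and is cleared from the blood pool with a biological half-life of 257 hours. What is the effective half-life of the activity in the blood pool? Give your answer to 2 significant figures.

51 hours

1/t_eff = 1/t_phys + 1/t_biol = 1/64.1 + 1/257 = 0.019492 per hour.
t_eff = 64.1 × 257 / (64.1 + 257) ≈ 51.304 hours.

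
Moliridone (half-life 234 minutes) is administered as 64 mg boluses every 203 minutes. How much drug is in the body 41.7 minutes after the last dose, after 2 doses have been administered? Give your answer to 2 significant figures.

88 mg

The 2 doses were given 244.7, 41.7 minutes ago.
Total = 64·(1/2)^(244.7/234) + 64·(1/2)^(41.7/234)
      = 31.002 + 56.563 ≈ 87.565 mg.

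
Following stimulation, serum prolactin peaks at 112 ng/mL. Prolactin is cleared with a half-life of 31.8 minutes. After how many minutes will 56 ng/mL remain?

31.8 minutes

56/112 = 1/2, so 1 half-life has elapsed.
t = 1 × 31.8 = 31.8 minutes.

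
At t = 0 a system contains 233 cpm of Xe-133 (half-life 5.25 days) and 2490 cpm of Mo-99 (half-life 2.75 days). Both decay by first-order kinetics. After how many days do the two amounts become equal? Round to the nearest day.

Set 233·(1/2)^(t/5.25) = 2490·(1/2)^(t/2.75).
Taking log₂: log₂(233/2490) = t·(1/5.25 − 1/2.75).
log₂(0.093574) = -3.4177; 1/5.25 − 1/2.75 = -0.17316.
t = -3.4177 / -0.17316 ≈ 19.737 days.

20 days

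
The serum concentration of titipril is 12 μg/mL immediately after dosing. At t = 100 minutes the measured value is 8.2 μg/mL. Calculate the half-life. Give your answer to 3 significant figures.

182 minutes

A/A₀ = 8.2/12 ≈ 0.68333.
n = log₂(1.4634) ≈ 0.54934 half-lives elapsed in 100 minutes.
t½ = 100/0.54934 ≈ 182.04 minutes.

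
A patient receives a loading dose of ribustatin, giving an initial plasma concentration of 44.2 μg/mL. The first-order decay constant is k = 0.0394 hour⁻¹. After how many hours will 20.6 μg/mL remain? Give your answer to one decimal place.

19.4 hours

t½ = ln 2 / k = 0.69315 / 0.0394 ≈ 17.593 hours.
Fraction remaining = 20.6/44.2 ≈ 0.46606.
n = log₂(44.2/20.6) = ln(2.1456)/ln 2 ≈ 1.1014 half-lives.
t = n × t½ = 1.1014 × 17.593 ≈ 19.376 hours.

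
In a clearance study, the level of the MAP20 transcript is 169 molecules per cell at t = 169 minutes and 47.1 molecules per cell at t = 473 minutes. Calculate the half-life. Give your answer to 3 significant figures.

165 minutes

Over Δt = 473 − 169 = 304 minutes, the level fell by a factor of 169/47.1 ≈ 3.5881.
n = log₂(3.5881) ≈ 1.8432 half-lives, so t½ = 304/1.8432 ≈ 164.93 minutes.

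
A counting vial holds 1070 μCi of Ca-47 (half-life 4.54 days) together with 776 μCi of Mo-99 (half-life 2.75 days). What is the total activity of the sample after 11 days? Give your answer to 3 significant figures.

Ca-47: 1070 × (1/2)^(11/4.54) = 1070 × (1/2)^2.4229 ≈ 199.53 μCi.
Mo-99: 776 × (1/2)^(11/2.75) = 776 × (1/2)^4 ≈ 48.5 μCi.
Total = 199.53 + 48.5 ≈ 248.03 μCi.

248 μCi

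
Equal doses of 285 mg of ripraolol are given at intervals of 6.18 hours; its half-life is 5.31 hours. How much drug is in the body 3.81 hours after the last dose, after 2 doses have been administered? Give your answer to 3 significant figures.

The 2 doses were given 9.99, 3.81 hours ago.
Total = 285·(1/2)^(9.99/5.31) + 285·(1/2)^(3.81/5.31)
      = 77.357 + 173.32 ≈ 250.68 mg.

251 mg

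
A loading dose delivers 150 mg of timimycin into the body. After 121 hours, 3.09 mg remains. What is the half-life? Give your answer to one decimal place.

21.6 hours

A/A₀ = 3.09/150 ≈ 0.0206.
n = log₂(48.544) ≈ 5.6012 half-lives elapsed in 121 hours.
t½ = 121/5.6012 ≈ 21.602 hours.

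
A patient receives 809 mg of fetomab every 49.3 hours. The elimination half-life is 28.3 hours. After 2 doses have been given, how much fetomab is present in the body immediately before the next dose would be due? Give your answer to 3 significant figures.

314 mg

The 2 doses were given 98.6, 49.3 hours ago.
Total = 809·(1/2)^(98.6/28.3) + 809·(1/2)^(49.3/28.3)
      = 72.299 + 241.85 ≈ 314.14 mg.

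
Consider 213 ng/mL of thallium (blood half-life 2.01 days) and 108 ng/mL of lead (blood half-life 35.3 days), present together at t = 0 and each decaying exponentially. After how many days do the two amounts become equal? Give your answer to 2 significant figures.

Set 213·(1/2)^(t/2.01) = 108·(1/2)^(t/35.3).
Taking log₂: log₂(213/108) = t·(1/2.01 − 1/35.3).
log₂(1.9722) = 0.97982; 1/2.01 − 1/35.3 = 0.46918.
t = 0.97982 / 0.46918 ≈ 2.0884 days.

2.1 days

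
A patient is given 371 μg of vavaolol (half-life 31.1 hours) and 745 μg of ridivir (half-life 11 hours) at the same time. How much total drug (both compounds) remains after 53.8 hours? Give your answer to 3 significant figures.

vavaolol: 371 × (1/2)^(53.8/31.1) = 371 × (1/2)^1.7299 ≈ 111.85 μg.
ridivir: 745 × (1/2)^(53.8/11) = 745 × (1/2)^4.8909 ≈ 25.11 μg.
Total = 111.85 + 25.11 ≈ 136.96 μg.

137 μg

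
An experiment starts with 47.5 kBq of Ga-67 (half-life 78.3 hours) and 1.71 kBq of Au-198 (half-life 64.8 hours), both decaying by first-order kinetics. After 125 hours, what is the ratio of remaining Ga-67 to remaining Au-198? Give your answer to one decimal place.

35.0

Ga-67: 47.5 × (1/2)^(125/78.3) = 47.5 × (1/2)^1.5964 ≈ 15.708 kBq.
Au-198: 1.71 × (1/2)^(125/64.8) = 1.71 × (1/2)^1.929 ≈ 0.44906 kBq.
Ratio ≈ 15.708 / 0.44906 ≈ 34.98.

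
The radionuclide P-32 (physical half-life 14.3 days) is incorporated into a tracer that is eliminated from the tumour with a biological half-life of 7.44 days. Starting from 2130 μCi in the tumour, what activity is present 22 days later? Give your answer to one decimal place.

1/t_eff = 1/t_phys + 1/t_biol = 1/14.3 + 1/7.44 = 0.20434 per day.
t_eff = 14.3 × 7.44 / (14.3 + 7.44) ≈ 4.8938 days.
Remaining = 2130 × (1/2)^(22/4.8938) = 2130 × (1/2)^4.4955 ≈ 94.431 μCi.

94.4 μCi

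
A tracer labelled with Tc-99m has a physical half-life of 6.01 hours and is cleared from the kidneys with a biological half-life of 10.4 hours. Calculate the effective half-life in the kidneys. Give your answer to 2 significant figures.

1/t_eff = 1/t_phys + 1/t_biol = 1/6.01 + 1/10.4 = 0.26254 per hour.
t_eff = 6.01 × 10.4 / (6.01 + 10.4) ≈ 3.8089 hours.

3.8 hours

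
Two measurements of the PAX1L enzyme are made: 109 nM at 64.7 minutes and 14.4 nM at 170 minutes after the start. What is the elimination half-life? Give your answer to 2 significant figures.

Over Δt = 170 − 64.7 = 105.3 minutes, the level fell by a factor of 109/14.4 ≈ 7.5694.
n = log₂(7.5694) ≈ 2.9202 half-lives, so t½ = 105.3/2.9202 ≈ 36.059 minutes.

36 minutes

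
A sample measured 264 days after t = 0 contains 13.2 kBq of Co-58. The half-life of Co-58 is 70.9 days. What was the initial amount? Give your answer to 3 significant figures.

174 kBq

Number of half-lives elapsed: n = 264/70.9 ≈ 3.7236.
A₀ = A × 2^n = 13.2 × 2^3.7236 = 13.2 × 13.21 ≈ 174.37 kBq.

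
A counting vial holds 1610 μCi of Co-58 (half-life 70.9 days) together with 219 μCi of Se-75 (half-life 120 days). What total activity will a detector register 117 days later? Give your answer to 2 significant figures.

Co-58: 1610 × (1/2)^(117/70.9) = 1610 × (1/2)^1.6502 ≈ 512.94 μCi.
Se-75: 219 × (1/2)^(117/120) = 219 × (1/2)^0.975 ≈ 111.41 μCi.
Total = 512.94 + 111.41 ≈ 624.35 μCi.

620 μCi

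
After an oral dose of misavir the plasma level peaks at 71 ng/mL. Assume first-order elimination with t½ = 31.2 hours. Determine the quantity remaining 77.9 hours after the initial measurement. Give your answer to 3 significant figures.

12.6 ng/mL

Number of half-lives: n = 77.9/31.2 ≈ 2.4968.
Remaining = 71 × (1/2)^2.4968 = 71 × 0.17717 ≈ 12.579 ng/mL.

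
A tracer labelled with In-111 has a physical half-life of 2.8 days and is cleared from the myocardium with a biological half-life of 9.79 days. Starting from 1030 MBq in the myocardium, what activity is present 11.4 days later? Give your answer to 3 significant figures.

1/t_eff = 1/t_phys + 1/t_biol = 1/2.8 + 1/9.79 = 0.45929 per day.
t_eff = 2.8 × 9.79 / (2.8 + 9.79) ≈ 2.1773 days.
Remaining = 1030 × (1/2)^(11.4/2.1773) = 1030 × (1/2)^5.2359 ≈ 27.333 MBq.

27.3 MBq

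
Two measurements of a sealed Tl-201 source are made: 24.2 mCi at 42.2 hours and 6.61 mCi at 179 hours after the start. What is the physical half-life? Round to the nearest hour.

Over Δt = 179 − 42.2 = 136.8 hours, the level fell by a factor of 24.2/6.61 ≈ 3.6611.
n = log₂(3.6611) ≈ 1.8723 half-lives, so t½ = 136.8/1.8723 ≈ 73.066 hours.

73 hours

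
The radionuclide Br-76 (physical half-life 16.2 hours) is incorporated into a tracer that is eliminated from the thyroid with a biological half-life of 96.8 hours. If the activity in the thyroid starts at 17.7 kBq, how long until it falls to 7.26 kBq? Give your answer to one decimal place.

1/t_eff = 1/t_phys + 1/t_biol = 1/16.2 + 1/96.8 = 0.072059 per hour.
t_eff = 16.2 × 96.8 / (16.2 + 96.8) ≈ 13.878 hours.
n = log₂(17.7/7.26) ≈ 1.2857; t = 1.2857 × 13.878 ≈ 17.842 hours.

17.8 hours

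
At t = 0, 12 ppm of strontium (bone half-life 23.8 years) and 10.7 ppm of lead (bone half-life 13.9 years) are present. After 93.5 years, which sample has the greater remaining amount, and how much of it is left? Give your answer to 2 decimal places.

strontium, 0.79 ppm

strontium: 12 × (1/2)^3.9286 ≈ 0.78807 ppm.
lead: 10.7 × (1/2)^6.7266 ≈ 0.10103 ppm.
Strontium has more remaining, at ≈ 0.78807 ppm.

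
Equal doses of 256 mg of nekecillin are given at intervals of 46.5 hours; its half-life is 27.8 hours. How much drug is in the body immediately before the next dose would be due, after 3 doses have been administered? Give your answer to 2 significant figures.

The 3 doses were given 139.5, 93, 46.5 hours ago.
Total = 256·(1/2)^(139.5/27.8) + 256·(1/2)^(93/27.8) + 256·(1/2)^(46.5/27.8)
      = 7.9009 + 25.188 + 80.301 ≈ 113.39 mg.

110 mg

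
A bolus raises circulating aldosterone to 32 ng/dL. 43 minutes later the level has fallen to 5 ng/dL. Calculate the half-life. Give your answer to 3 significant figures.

16.1 minutes

A/A₀ = 5/32 ≈ 0.15625.
n = log₂(6.4) ≈ 2.6781 half-lives elapsed in 43 minutes.
t½ = 43/2.6781 ≈ 16.056 minutes.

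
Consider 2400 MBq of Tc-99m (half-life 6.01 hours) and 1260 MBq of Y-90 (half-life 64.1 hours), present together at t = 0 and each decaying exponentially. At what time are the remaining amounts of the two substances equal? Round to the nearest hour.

Set 2400·(1/2)^(t/6.01) = 1260·(1/2)^(t/64.1).
Taking log₂: log₂(2400/1260) = t·(1/6.01 − 1/64.1).
log₂(1.9048) = 0.92961; 1/6.01 − 1/64.1 = 0.15079.
t = 0.92961 / 0.15079 ≈ 6.165 hours.

6 hours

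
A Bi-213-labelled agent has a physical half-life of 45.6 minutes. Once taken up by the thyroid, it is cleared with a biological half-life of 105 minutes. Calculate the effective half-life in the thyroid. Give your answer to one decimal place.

1/t_eff = 1/t_phys + 1/t_biol = 1/45.6 + 1/105 = 0.031454 per minute.
t_eff = 45.6 × 105 / (45.6 + 105) ≈ 31.793 minutes.

31.8 minutes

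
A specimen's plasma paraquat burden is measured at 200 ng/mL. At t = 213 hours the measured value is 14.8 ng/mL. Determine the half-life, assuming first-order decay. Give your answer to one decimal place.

56.7 hours

A/A₀ = 14.8/200 ≈ 0.074.
n = log₂(13.514) ≈ 3.7563 half-lives elapsed in 213 hours.
t½ = 213/3.7563 ≈ 56.704 hours.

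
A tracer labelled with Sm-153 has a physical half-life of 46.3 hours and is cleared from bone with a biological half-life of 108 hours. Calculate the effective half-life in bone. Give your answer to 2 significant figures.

32 hours

1/t_eff = 1/t_phys + 1/t_biol = 1/46.3 + 1/108 = 0.030858 per hour.
t_eff = 46.3 × 108 / (46.3 + 108) ≈ 32.407 hours.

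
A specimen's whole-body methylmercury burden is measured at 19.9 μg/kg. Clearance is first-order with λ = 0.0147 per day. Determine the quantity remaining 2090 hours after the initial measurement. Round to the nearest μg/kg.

6 μg/kg

t½ = ln 2 / λ = 0.69315 / 0.0147 ≈ 47.153 days.
Convert the elapsed time: 2090 hours = 87.0833 days.
Number of half-lives: n = 87.0833/47.153 ≈ 1.8468.
Remaining = 19.9 × (1/2)^1.8468 = 19.9 × 0.278 ≈ 5.5323 μg/kg.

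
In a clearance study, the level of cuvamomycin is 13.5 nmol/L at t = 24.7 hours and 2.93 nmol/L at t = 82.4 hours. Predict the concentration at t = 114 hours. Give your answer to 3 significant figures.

Over Δt = 82.4 − 24.7 = 57.7 hours, the level fell by a factor of 13.5/2.93 ≈ 4.6075.
n = log₂(4.6075) ≈ 2.204 half-lives, so t½ = 57.7/2.204 ≈ 26.18 hours.
From t = 82.4 to t = 114: 2.93 × (1/2)^((114−82.4)/26.18) ≈ 1.2692 nmol/L.

1.27 nmol/L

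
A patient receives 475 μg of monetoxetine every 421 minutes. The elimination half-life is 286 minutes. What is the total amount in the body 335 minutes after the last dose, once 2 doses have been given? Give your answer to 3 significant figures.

287 μg

The 2 doses were given 756, 335 minutes ago.
Total = 475·(1/2)^(756/286) + 475·(1/2)^(335/286)
      = 76.026 + 210.91 ≈ 286.93 μg.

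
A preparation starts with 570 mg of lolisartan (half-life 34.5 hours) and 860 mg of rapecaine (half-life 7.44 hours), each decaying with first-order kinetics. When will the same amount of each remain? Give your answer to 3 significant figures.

5.63 hours

Set 570·(1/2)^(t/34.5) = 860·(1/2)^(t/7.44).
Taking log₂: log₂(570/860) = t·(1/34.5 − 1/7.44).
log₂(0.66279) = -0.59337; 1/34.5 − 1/7.44 = -0.10542.
t = -0.59337 / -0.10542 ≈ 5.6285 hours.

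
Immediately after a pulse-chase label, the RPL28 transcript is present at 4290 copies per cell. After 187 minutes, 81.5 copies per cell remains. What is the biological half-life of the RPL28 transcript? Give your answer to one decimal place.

32.7 minutes

A/A₀ = 81.5/4290 ≈ 0.018998.
n = log₂(52.638) ≈ 5.718 half-lives elapsed in 187 minutes.
t½ = 187/5.718 ≈ 32.704 minutes.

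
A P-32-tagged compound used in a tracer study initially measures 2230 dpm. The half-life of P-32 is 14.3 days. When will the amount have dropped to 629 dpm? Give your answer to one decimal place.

26.1 days

Fraction remaining = 629/2230 ≈ 0.28206.
n = log₂(2230/629) = ln(3.5453)/ln 2 ≈ 1.8259 half-lives.
t = n × t½ = 1.8259 × 14.3 ≈ 26.111 days.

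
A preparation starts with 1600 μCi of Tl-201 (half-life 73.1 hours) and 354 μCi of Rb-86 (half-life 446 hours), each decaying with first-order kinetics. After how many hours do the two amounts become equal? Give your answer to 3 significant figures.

Set 1600·(1/2)^(t/73.1) = 354·(1/2)^(t/446).
Taking log₂: log₂(1600/354) = t·(1/73.1 − 1/446).
log₂(4.5198) = 2.1763; 1/73.1 − 1/446 = 0.011438.
t = 2.1763 / 0.011438 ≈ 190.27 hours.

190 hours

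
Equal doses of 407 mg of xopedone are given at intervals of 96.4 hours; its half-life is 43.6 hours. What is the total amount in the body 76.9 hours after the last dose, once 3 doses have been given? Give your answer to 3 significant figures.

The 3 doses were given 269.7, 173.3, 76.9 hours ago.
Total = 407·(1/2)^(269.7/43.6) + 407·(1/2)^(173.3/43.6) + 407·(1/2)^(76.9/43.6)
      = 5.591 + 25.886 + 119.85 ≈ 151.33 mg.

151 mg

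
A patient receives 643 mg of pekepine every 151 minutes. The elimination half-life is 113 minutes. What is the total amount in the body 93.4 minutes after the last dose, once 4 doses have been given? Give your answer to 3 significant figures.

The 4 doses were given 546.4, 395.4, 244.4, 93.4 minutes ago.
Total = 643·(1/2)^(546.4/113) + 643·(1/2)^(395.4/113) + 643·(1/2)^(244.4/113) + 643·(1/2)^(93.4/113)
      = 22.522 + 56.869 + 143.59 + 362.57 ≈ 585.56 mg.

586 mg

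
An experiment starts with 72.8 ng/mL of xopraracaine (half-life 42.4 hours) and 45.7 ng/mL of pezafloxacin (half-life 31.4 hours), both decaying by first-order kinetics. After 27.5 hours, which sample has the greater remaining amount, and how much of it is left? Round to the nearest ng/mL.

xopraracaine: 72.8 × (1/2)^0.64858 ≈ 46.44 ng/mL.
pezafloxacin: 45.7 × (1/2)^0.8758 ≈ 24.904 ng/mL.
Xopraracaine has more remaining, at ≈ 46.44 ng/mL.

xopraracaine, 46 ng/mL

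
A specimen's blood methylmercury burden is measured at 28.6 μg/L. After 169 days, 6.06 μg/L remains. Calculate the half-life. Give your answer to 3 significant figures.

75.5 days

A/A₀ = 6.06/28.6 ≈ 0.21189.
n = log₂(4.7195) ≈ 2.2386 half-lives elapsed in 169 days.
t½ = 169/2.2386 ≈ 75.493 days.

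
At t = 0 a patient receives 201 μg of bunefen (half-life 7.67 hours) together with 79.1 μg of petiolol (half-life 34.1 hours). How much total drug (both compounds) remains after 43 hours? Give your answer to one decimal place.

37.1 μg

bunefen: 201 × (1/2)^(43/7.67) = 201 × (1/2)^5.6063 ≈ 4.1261 μg.
petiolol: 79.1 × (1/2)^(43/34.1) = 79.1 × (1/2)^1.261 ≈ 33.005 μg.
Total = 4.1261 + 33.005 ≈ 37.131 μg.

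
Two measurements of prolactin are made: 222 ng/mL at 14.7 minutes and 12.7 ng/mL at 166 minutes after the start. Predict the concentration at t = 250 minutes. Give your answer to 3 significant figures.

2.59 ng/mL

Over Δt = 166 − 14.7 = 151.3 minutes, the level fell by a factor of 222/12.7 ≈ 17.48.
n = log₂(17.48) ≈ 4.1277 half-lives, so t½ = 151.3/4.1277 ≈ 36.655 minutes.
From t = 166 to t = 250: 12.7 × (1/2)^((250−166)/36.655) ≈ 2.5939 ng/mL.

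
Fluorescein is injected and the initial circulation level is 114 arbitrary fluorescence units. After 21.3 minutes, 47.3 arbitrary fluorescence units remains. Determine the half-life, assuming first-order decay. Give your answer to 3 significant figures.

A/A₀ = 47.3/114 ≈ 0.41491.
n = log₂(2.4101) ≈ 1.2691 half-lives elapsed in 21.3 minutes.
t½ = 21.3/1.2691 ≈ 16.783 minutes.

16.8 minutes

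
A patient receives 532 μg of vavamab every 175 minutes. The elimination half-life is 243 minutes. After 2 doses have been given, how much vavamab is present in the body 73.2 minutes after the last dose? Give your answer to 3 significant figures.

694 μg

The 2 doses were given 248.2, 73.2 minutes ago.
Total = 532·(1/2)^(248.2/243) + 532·(1/2)^(73.2/243)
      = 262.08 + 431.75 ≈ 693.83 μg.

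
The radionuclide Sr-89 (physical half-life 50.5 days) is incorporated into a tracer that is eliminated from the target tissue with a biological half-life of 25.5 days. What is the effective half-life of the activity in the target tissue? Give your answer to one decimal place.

1/t_eff = 1/t_phys + 1/t_biol = 1/50.5 + 1/25.5 = 0.059018 per day.
t_eff = 50.5 × 25.5 / (50.5 + 25.5) ≈ 16.944 days.

16.9 days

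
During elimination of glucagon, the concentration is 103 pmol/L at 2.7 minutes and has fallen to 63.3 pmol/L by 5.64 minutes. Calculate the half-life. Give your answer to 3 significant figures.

Over Δt = 5.64 − 2.7 = 2.94 minutes, the level fell by a factor of 103/63.3 ≈ 1.6272.
n = log₂(1.6272) ≈ 0.70237 half-lives, so t½ = 2.94/0.70237 ≈ 4.1858 minutes.

4.19 minutes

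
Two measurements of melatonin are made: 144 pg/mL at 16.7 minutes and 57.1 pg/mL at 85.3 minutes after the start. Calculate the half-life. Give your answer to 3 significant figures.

51.4 minutes

Over Δt = 85.3 − 16.7 = 68.6 minutes, the level fell by a factor of 144/57.1 ≈ 2.5219.
n = log₂(2.5219) ≈ 1.3345 half-lives, so t½ = 68.6/1.3345 ≈ 51.405 minutes.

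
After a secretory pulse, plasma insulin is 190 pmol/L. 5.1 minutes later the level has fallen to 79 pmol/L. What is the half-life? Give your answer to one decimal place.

4.0 minutes

A/A₀ = 79/190 ≈ 0.41579.
n = log₂(2.4051) ≈ 1.2661 half-lives elapsed in 5.1 minutes.
t½ = 5.1/1.2661 ≈ 4.0282 minutes.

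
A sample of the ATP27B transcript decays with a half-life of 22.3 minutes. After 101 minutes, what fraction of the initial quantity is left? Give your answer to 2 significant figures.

n = 101/22.3 ≈ 4.5291 half-lives.
Fraction remaining = (1/2)^4.5291 ≈ 0.04331.

0.043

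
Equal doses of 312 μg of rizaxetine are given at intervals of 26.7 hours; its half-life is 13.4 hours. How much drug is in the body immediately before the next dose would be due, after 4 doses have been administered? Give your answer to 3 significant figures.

The 4 doses were given 106.8, 80.1, 53.4, 26.7 hours ago.
Total = 312·(1/2)^(106.8/13.4) + 312·(1/2)^(80.1/13.4) + 312·(1/2)^(53.4/13.4) + 312·(1/2)^(26.7/13.4)
      = 1.2442 + 4.9512 + 19.703 + 78.405 ≈ 104.3 μg.

104 μg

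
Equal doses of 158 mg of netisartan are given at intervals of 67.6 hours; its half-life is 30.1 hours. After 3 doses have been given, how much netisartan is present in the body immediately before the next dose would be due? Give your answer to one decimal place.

41.8 mg

The 3 doses were given 202.8, 135.2, 67.6 hours ago.
Total = 158·(1/2)^(202.8/30.1) + 158·(1/2)^(135.2/30.1) + 158·(1/2)^(67.6/30.1)
      = 1.4807 + 7.023 + 33.311 ≈ 41.815 mg.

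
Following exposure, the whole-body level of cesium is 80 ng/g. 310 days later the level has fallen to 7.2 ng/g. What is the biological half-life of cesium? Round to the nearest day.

89 days

A/A₀ = 7.2/80 ≈ 0.09.
n = log₂(11.111) ≈ 3.4739 half-lives elapsed in 310 days.
t½ = 310/3.4739 ≈ 89.236 days.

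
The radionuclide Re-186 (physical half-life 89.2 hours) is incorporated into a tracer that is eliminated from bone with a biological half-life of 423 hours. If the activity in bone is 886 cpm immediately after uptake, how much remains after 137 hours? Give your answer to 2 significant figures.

1/t_eff = 1/t_phys + 1/t_biol = 1/89.2 + 1/423 = 0.013575 per hour.
t_eff = 89.2 × 423 / (89.2 + 423) ≈ 73.666 hours.
Remaining = 886 × (1/2)^(137/73.666) = 886 × (1/2)^1.8598 ≈ 244.11 cpm.

240 cpm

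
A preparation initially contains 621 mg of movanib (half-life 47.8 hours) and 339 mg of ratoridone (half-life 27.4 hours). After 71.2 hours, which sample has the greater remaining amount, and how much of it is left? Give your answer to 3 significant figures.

movanib, 221 mg

movanib: 621 × (1/2)^1.4895 ≈ 221.15 mg.
ratoridone: 339 × (1/2)^2.5985 ≈ 55.971 mg.
Movanib has more remaining, at ≈ 221.15 mg.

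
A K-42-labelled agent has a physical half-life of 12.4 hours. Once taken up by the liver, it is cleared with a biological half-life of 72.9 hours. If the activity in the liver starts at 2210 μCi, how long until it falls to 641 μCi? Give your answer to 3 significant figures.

18.9 hours

1/t_eff = 1/t_phys + 1/t_biol = 1/12.4 + 1/72.9 = 0.094363 per hour.
t_eff = 12.4 × 72.9 / (12.4 + 72.9) ≈ 10.597 hours.
n = log₂(2210/641) ≈ 1.7857; t = 1.7857 × 10.597 ≈ 18.923 hours.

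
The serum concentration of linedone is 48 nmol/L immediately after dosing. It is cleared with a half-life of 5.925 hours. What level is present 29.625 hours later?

1.5 nmol/L

Elapsed time is 5 half-lives (29.625/5.925).
Each half-life halves the amount: 48 × (1/2)^5 = 48/32 = 1.5 nmol/L.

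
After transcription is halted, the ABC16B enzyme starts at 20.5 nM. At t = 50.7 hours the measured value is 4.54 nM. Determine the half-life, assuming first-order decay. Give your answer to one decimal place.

A/A₀ = 4.54/20.5 ≈ 0.22146.
n = log₂(4.5154) ≈ 2.1749 half-lives elapsed in 50.7 hours.
t½ = 50.7/2.1749 ≈ 23.312 hours.

23.3 hours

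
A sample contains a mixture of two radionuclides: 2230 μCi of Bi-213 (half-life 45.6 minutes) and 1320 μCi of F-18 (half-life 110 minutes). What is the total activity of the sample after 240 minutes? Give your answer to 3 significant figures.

Bi-213: 2230 × (1/2)^(240/45.6) = 2230 × (1/2)^5.2632 ≈ 58.068 μCi.
F-18: 1320 × (1/2)^(240/110) = 1320 × (1/2)^2.1818 ≈ 290.93 μCi.
Total = 58.068 + 290.93 ≈ 348.99 μCi.

349 μCi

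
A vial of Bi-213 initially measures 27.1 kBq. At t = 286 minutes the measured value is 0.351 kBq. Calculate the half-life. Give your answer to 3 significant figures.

A/A₀ = 0.351/27.1 ≈ 0.012952.
n = log₂(77.208) ≈ 6.2707 half-lives elapsed in 286 minutes.
t½ = 286/6.2707 ≈ 45.609 minutes.

45.6 minutes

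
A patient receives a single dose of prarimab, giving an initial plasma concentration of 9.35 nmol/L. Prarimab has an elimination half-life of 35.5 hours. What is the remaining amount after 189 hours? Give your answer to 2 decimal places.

0.23 nmol/L

Number of half-lives: n = 189/35.5 ≈ 5.3239.
Remaining = 9.35 × (1/2)^5.3239 = 9.35 × 0.024965 ≈ 0.23342 nmol/L.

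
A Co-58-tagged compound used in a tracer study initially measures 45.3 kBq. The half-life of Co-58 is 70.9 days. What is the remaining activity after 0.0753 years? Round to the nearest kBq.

Convert the elapsed time: 0.0753 years = 27.4845 days.
Number of half-lives: n = 27.4845/70.9 ≈ 0.38765.
Remaining = 45.3 × (1/2)^0.38765 = 45.3 × 0.76437 ≈ 34.626 kBq.

35 kBq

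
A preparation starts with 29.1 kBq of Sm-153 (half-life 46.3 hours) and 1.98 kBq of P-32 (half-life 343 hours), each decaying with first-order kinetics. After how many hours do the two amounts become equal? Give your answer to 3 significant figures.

Set 29.1·(1/2)^(t/46.3) = 1.98·(1/2)^(t/343).
Taking log₂: log₂(29.1/1.98) = t·(1/46.3 − 1/343).
log₂(14.697) = 3.8774; 1/46.3 − 1/343 = 0.018683.
t = 3.8774 / 0.018683 ≈ 207.54 hours.

208 hours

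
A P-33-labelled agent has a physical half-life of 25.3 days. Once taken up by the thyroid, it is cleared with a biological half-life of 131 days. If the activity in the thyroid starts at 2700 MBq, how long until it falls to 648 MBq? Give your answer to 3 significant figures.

43.7 days

1/t_eff = 1/t_phys + 1/t_biol = 1/25.3 + 1/131 = 0.047159 per day.
t_eff = 25.3 × 131 / (25.3 + 131) ≈ 21.205 days.
n = log₂(2700/648) ≈ 2.0589; t = 2.0589 × 21.205 ≈ 43.658 days.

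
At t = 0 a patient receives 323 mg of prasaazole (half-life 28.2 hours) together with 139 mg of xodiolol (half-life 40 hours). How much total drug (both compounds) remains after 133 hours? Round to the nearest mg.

26 mg

prasaazole: 323 × (1/2)^(133/28.2) = 323 × (1/2)^4.7163 ≈ 12.287 mg.
xodiolol: 139 × (1/2)^(133/40) = 139 × (1/2)^3.325 ≈ 13.87 mg.
Total = 12.287 + 13.87 ≈ 26.158 mg.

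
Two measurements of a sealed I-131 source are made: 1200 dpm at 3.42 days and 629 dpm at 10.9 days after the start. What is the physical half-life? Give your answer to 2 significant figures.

8.0 days

Over Δt = 10.9 − 3.42 = 7.48 days, the level fell by a factor of 1200/629 ≈ 1.9078.
n = log₂(1.9078) ≈ 0.9319 half-lives, so t½ = 7.48/0.9319 ≈ 8.0266 days.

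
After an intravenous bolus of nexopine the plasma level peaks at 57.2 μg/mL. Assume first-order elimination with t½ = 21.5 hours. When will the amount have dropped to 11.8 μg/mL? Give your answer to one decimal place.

49.0 hours

Fraction remaining = 11.8/57.2 ≈ 0.20629.
n = log₂(57.2/11.8) = ln(4.8475)/ln 2 ≈ 2.2772 half-lives.
t = n × t½ = 2.2772 × 21.5 ≈ 48.96 hours.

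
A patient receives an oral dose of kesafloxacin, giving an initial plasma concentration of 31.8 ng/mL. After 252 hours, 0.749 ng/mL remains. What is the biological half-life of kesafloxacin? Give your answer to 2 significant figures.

47 hours

A/A₀ = 0.749/31.8 ≈ 0.023553.
n = log₂(42.457) ≈ 5.4079 half-lives elapsed in 252 hours.
t½ = 252/5.4079 ≈ 46.598 hours.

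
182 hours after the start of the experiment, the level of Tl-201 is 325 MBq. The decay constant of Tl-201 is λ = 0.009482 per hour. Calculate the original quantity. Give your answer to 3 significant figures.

1830 MBq

t½ = ln 2 / λ = 0.69315 / 0.009482 ≈ 73.101 hours.
Number of half-lives elapsed: n = 182/73.101 ≈ 2.4897.
A₀ = A × 2^n = 325 × 2^2.4897 = 325 × 5.6166 ≈ 1825.4 MBq.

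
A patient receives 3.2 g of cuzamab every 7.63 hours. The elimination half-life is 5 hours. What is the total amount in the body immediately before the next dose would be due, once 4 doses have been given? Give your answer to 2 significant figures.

1.7 g

The 4 doses were given 30.52, 22.89, 15.26, 7.63 hours ago.
Total = 3.2·(1/2)^(30.52/5) + 3.2·(1/2)^(22.89/5) + 3.2·(1/2)^(15.26/5) + 3.2·(1/2)^(7.63/5)
      = 0.046522 + 0.13398 + 0.38584 + 1.1112 ≈ 1.6775 g.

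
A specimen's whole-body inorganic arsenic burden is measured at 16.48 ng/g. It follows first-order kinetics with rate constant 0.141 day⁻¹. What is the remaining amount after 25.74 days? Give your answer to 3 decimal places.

t½ = ln 2 / λ = 0.69315 / 0.141 ≈ 4.9159 days.
Number of half-lives: n = 25.74/4.9159 ≈ 5.236.
Remaining = 16.48 × (1/2)^5.236 = 16.48 × 0.026534 ≈ 0.43728 ng/g.

0.437 ng/g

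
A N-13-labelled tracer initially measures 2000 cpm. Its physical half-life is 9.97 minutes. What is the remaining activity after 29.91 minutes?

Elapsed time is 3 half-lives (29.91/9.97).
Each half-life halves the amount: 2000 × (1/2)^3 = 2000/8 = 250 cpm.

250 cpm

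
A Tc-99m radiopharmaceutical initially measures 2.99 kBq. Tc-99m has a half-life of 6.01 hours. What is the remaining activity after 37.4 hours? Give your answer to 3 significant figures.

0.0400 kBq

Number of half-lives: n = 37.4/6.01 ≈ 6.223.
Remaining = 2.99 × (1/2)^6.223 = 2.99 × 0.013388 ≈ 0.040029 kBq.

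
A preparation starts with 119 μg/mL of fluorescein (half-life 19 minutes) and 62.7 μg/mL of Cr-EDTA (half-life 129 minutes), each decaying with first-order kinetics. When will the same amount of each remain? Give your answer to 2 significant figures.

21 minutes

Set 119·(1/2)^(t/19) = 62.7·(1/2)^(t/129).
Taking log₂: log₂(119/62.7) = t·(1/19 − 1/129).
log₂(1.8979) = 0.92442; 1/19 − 1/129 = 0.04488.
t = 0.92442 / 0.04488 ≈ 20.598 minutes.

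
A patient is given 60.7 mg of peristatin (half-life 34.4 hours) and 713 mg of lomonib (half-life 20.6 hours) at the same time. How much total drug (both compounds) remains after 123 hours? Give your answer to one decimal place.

16.5 mg

peristatin: 60.7 × (1/2)^(123/34.4) = 60.7 × (1/2)^3.5756 ≈ 5.0913 mg.
lomonib: 713 × (1/2)^(123/20.6) = 713 × (1/2)^5.9709 ≈ 11.368 mg.
Total = 5.0913 + 11.368 ≈ 16.459 mg.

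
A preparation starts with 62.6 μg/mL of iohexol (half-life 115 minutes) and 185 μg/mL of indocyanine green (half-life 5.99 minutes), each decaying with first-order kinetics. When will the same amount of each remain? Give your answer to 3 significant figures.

9.88 minutes

Set 62.6·(1/2)^(t/115) = 185·(1/2)^(t/5.99).
Taking log₂: log₂(62.6/185) = t·(1/115 − 1/5.99).
log₂(0.33838) = -1.5633; 1/115 − 1/5.99 = -0.15825.
t = -1.5633 / -0.15825 ≈ 9.8787 minutes.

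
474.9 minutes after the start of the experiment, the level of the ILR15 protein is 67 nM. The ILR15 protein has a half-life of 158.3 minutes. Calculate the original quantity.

Number of half-lives elapsed: n = 474.9/158.3 ≈ 3.
A₀ = A × 2^n = 67 × 2^3 = 67 × 8 ≈ 536 nM.

536 nM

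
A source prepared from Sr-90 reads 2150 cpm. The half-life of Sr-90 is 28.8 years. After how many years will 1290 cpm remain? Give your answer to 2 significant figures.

Fraction remaining = 1290/2150 ≈ 0.6.
n = log₂(2150/1290) = ln(1.6667)/ln 2 ≈ 0.73697 half-lives.
t = n × t½ = 0.73697 × 28.8 ≈ 21.225 years.

21 years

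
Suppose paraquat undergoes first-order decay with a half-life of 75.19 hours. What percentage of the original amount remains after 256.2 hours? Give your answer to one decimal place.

n = 256.2/75.19 ≈ 3.4074 half-lives.
Fraction remaining = (1/2)^3.4074 ≈ 0.09425, i.e. 9.425%.

9.4%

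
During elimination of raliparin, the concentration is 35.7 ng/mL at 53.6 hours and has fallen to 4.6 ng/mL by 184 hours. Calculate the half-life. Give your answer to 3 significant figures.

Over Δt = 184 − 53.6 = 130.4 hours, the level fell by a factor of 35.7/4.6 ≈ 7.7609.
n = log₂(7.7609) ≈ 2.9562 half-lives, so t½ = 130.4/2.9562 ≈ 44.11 hours.

44.1 hours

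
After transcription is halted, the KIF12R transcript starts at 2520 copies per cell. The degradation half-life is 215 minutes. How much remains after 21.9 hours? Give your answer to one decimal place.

Convert the elapsed time: 21.9 hours = 1314 minutes.
Number of half-lives: n = 1314/215 ≈ 6.1116.
Remaining = 2520 × (1/2)^6.1116 = 2520 × 0.014462 ≈ 36.443 copies per cell.

36.4 copies per cell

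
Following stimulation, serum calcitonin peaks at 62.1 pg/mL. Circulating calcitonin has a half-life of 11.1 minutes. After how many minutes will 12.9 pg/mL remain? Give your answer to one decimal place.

Fraction remaining = 12.9/62.1 ≈ 0.20773.
n = log₂(62.1/12.9) = ln(4.814)/ln 2 ≈ 2.2672 half-lives.
t = n × t½ = 2.2672 × 11.1 ≈ 25.166 minutes.

25.2 minutes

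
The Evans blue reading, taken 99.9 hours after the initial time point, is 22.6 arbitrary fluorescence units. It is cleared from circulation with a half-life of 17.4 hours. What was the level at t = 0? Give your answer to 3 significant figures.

Number of half-lives elapsed: n = 99.9/17.4 ≈ 5.7414.
A₀ = A × 2^n = 22.6 × 2^5.7414 = 22.6 × 53.497 ≈ 1209 arbitrary fluorescence units.

1210 arbitrary fluorescence units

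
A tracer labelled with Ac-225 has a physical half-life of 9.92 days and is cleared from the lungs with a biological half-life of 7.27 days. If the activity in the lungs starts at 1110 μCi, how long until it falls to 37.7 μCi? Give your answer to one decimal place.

20.5 days

1/t_eff = 1/t_phys + 1/t_biol = 1/9.92 + 1/7.27 = 0.23836 per day.
t_eff = 9.92 × 7.27 / (9.92 + 7.27) ≈ 4.1954 days.
n = log₂(1110/37.7) ≈ 4.8799; t = 4.8799 × 4.1954 ≈ 20.473 days.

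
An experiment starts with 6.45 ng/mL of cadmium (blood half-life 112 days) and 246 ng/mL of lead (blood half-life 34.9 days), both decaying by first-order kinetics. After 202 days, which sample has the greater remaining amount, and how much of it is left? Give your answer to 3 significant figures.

lead, 4.45 ng/mL

cadmium: 6.45 × (1/2)^1.8036 ≈ 1.8477 ng/mL.
lead: 246 × (1/2)^5.788 ≈ 4.4523 ng/mL.
Lead has more remaining, at ≈ 4.4523 ng/mL.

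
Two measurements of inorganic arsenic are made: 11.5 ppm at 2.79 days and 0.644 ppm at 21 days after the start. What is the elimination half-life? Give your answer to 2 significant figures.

Over Δt = 21 − 2.79 = 18.21 days, the level fell by a factor of 11.5/0.644 ≈ 17.857.
n = log₂(17.857) ≈ 4.1584 half-lives, so t½ = 18.21/4.1584 ≈ 4.3791 days.

4.4 days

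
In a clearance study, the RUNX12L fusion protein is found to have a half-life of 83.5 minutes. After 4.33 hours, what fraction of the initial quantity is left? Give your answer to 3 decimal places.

4.33 hours = 259.8 minutes.
n = 259.8/83.5 ≈ 3.1114 half-lives.
Fraction remaining = (1/2)^3.1114 ≈ 0.11571.

0.116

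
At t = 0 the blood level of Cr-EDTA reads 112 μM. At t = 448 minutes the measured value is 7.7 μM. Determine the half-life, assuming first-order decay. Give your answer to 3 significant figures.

A/A₀ = 7.7/112 ≈ 0.06875.
n = log₂(14.545) ≈ 3.8625 half-lives elapsed in 448 minutes.
t½ = 448/3.8625 ≈ 115.99 minutes.

116 minutes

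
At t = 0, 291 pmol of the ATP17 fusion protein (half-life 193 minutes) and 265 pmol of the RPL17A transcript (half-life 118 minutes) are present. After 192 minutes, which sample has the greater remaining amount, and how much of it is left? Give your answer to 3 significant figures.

ATP17 fusion protein: 291 × (1/2)^0.99482 ≈ 146.02 pmol.
RPL17A transcript: 265 × (1/2)^1.6271 ≈ 85.79 pmol.
ATP17 fusion protein has more remaining, at ≈ 146.02 pmol.

ATP17 fusion protein, 146 pmol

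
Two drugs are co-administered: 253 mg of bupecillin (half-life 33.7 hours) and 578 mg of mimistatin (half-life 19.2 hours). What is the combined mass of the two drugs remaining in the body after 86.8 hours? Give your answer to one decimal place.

bupecillin: 253 × (1/2)^(86.8/33.7) = 253 × (1/2)^2.5757 ≈ 42.439 mg.
mimistatin: 578 × (1/2)^(86.8/19.2) = 578 × (1/2)^4.5208 ≈ 25.178 mg.
Total = 42.439 + 25.178 ≈ 67.617 mg.

67.6 mg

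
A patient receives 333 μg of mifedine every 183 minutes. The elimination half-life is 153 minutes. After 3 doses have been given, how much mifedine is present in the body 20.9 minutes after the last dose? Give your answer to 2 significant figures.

The 3 doses were given 386.9, 203.9, 20.9 minutes ago.
Total = 333·(1/2)^(386.9/153) + 333·(1/2)^(203.9/153) + 333·(1/2)^(20.9/153)
      = 57.705 + 132.21 + 302.92 ≈ 492.83 μg.

490 μg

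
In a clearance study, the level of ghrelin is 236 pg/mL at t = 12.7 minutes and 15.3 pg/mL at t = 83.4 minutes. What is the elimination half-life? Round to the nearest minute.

Over Δt = 83.4 − 12.7 = 70.7 minutes, the level fell by a factor of 236/15.3 ≈ 15.425.
n = log₂(15.425) ≈ 3.9472 half-lives, so t½ = 70.7/3.9472 ≈ 17.912 minutes.

18 minutes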